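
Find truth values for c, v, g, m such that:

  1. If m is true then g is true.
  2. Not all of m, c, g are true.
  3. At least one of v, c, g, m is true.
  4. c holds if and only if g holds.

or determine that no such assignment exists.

c: False; v: True; g: False; m: False

  (1) m=F ⇒ g: vacuous ✓
  (2) {m, c, g}: 0/3 true — not all ✓
  (3) {v, c, g, m}: 1 true — at least one ✓
  (4) c=F, g=F — same ✓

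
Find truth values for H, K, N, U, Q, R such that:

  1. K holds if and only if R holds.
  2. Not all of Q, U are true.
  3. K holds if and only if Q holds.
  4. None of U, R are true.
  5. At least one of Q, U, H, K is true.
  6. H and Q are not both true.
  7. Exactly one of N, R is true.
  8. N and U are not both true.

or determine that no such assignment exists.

H = True; K = False; N = True; U = False; Q = False; R = False

  (1) K=F, R=F — same ✓
  (2) {Q, U}: 0/2 true — not all ✓
  (3) K=F, Q=F — same ✓
  (4) {U, R}: 0 true — none ✓
  (5) {Q, U, H, K}: 1 true — at least one ✓
  (6) H=T, Q=F — not both ✓
  (7) {N, R}: 1 true — exactly one ✓
  (8) N=T, U=F — not both ✓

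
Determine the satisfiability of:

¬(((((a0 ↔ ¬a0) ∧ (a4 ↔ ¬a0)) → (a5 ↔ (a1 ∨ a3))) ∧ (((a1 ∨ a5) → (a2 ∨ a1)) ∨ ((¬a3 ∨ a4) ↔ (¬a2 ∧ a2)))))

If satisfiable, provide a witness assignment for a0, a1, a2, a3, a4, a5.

a0=T, a1=F, a2=F, a3=T, a4=T, a5=T

  ¬(((((a0 ↔ ¬a0) ∧ (a4 ↔ ¬a0)) → (a5 ↔ (a1 ∨ a3))) ∧ (((a1 ∨ a5) → (a2 ∨ a1)) ∨ ((¬a3 ∨ a4) ↔ (¬a2 ∧ a2))))) = True
    (((a0 ↔ ¬a0) ∧ (a4 ↔ ¬a0)) → (a5 ↔ (a1 ∨ a3))) ∧ (((a1 ∨ a5) → (a2 ∨ a1)) ∨ ((¬a3 ∨ a4) ↔ (¬a2 ∧ a2))) = False
      ((a0 ↔ ¬a0) ∧ (a4 ↔ ¬a0)) → (a5 ↔ (a1 ∨ a3)) = True
        (a0 ↔ ¬a0) ∧ (a4 ↔ ¬a0) = False
          a0 ↔ ¬a0 = False
            ¬a0 = False
          a4 ↔ ¬a0 = False
            ¬a0 = False
        a5 ↔ (a1 ∨ a3) = True
          a1 ∨ a3 = True
      ((a1 ∨ a5) → (a2 ∨ a1)) ∨ ((¬a3 ∨ a4) ↔ (¬a2 ∧ a2)) = False
        (a1 ∨ a5) → (a2 ∨ a1) = False
          a1 ∨ a5 = True
          a2 ∨ a1 = False
        (¬a3 ∨ a4) ↔ (¬a2 ∧ a2) = False
          ¬a3 ∨ a4 = True
            ¬a3 = False
          ¬a2 ∧ a2 = False
            ¬a2 = True
The formula evaluates to True.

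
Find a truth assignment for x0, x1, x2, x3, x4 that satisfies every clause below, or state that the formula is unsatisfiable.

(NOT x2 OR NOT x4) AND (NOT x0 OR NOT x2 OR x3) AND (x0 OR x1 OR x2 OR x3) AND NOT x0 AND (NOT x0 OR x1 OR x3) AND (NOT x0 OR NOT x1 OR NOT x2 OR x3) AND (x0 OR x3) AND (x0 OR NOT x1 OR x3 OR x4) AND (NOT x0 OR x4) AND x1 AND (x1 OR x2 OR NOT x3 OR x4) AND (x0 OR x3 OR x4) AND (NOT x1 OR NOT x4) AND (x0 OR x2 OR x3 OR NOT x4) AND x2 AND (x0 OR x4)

Case x2 = True:
  (NOT x2 OR NOT x4) forces x4 = False.
  (NOT x0) forces x0 = False.
  Clause (x0 OR x4) is falsified — contradiction.
Case x2 = False:
  Clause (x2) is falsified — contradiction.
Both cases fail, so the formula is unsatisfiable.

UNSATISFIABLE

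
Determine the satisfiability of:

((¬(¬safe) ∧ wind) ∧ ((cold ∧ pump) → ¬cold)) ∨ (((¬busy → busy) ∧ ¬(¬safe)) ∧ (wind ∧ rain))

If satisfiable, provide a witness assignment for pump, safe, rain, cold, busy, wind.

pump = False, safe = True, rain = False, cold = False, busy = True, wind = True

  ((¬(¬safe) ∧ wind) ∧ ((cold ∧ pump) → ¬cold)) ∨ (((¬busy → busy) ∧ ¬(¬safe)) ∧ (wind ∧ rain)) = True
    (¬(¬safe) ∧ wind) ∧ ((cold ∧ pump) → ¬cold) = True
      ¬(¬safe) ∧ wind = True
        ¬(¬safe) = True
          ¬safe = False
      (cold ∧ pump) → ¬cold = True
        cold ∧ pump = False
        ¬cold = True
    ((¬busy → busy) ∧ ¬(¬safe)) ∧ (wind ∧ rain) = False
      (¬busy → busy) ∧ ¬(¬safe) = True
        ¬busy → busy = True
          ¬busy = False
        ¬(¬safe) = True
          ¬safe = False
      wind ∧ rain = False
The formula evaluates to True.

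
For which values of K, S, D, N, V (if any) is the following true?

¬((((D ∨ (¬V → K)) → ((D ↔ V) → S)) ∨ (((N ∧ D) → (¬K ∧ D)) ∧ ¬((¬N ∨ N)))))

K = False, S = False, D = True, N = True, V = True

  ¬((((D ∨ (¬V → K)) → ((D ↔ V) → S)) ∨ (((N ∧ D) → (¬K ∧ D)) ∧ ¬((¬N ∨ N))))) = True
    ((D ∨ (¬V → K)) → ((D ↔ V) → S)) ∨ (((N ∧ D) → (¬K ∧ D)) ∧ ¬((¬N ∨ N))) = False
      (D ∨ (¬V → K)) → ((D ↔ V) → S) = False
        D ∨ (¬V → K) = True
          ¬V → K = True
            ¬V = False
        (D ↔ V) → S = False
          D ↔ V = True
      ((N ∧ D) → (¬K ∧ D)) ∧ ¬((¬N ∨ N)) = False
        (N ∧ D) → (¬K ∧ D) = True
          N ∧ D = True
          ¬K ∧ D = True
            ¬K = True
        ¬((¬N ∨ N)) = False
          ¬N ∨ N = True
            ¬N = False
The formula evaluates to True.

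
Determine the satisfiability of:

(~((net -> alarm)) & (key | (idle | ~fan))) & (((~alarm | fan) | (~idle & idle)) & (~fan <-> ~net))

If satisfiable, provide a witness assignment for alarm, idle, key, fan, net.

alarm = False, idle = True, key = False, fan = True, net = True

  ~((net -> alarm)) & (key | (idle | ~fan)) = True
    ~((net -> alarm)) = True
      net -> alarm = False
    key | (idle | ~fan) = True
      idle | ~fan = True
        ~fan = False
  ((~alarm | fan) | (~idle & idle)) & (~fan <-> ~net) = True
    (~alarm | fan) | (~idle & idle) = True
      ~alarm | fan = True
        ~alarm = True
      ~idle & idle = False
        ~idle = False
    ~fan <-> ~net = True
      ~fan = False
      ~net = False
Both conjuncts True, so the formula holds.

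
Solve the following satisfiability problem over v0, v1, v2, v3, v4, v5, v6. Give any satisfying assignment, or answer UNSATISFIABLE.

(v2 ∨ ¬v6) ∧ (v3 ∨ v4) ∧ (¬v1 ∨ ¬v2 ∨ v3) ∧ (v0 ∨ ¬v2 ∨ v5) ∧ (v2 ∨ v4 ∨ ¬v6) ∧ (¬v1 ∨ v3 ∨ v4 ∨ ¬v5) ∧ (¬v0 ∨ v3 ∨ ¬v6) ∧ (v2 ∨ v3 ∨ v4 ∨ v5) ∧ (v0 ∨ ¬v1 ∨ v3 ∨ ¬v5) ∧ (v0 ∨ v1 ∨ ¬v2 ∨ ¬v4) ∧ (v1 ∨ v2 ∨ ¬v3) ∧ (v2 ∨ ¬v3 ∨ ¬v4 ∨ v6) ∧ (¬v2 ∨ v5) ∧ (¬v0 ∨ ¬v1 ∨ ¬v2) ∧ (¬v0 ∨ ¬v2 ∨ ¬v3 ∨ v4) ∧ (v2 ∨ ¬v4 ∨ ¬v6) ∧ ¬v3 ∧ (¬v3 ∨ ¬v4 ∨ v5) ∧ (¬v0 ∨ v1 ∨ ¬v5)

Unit clause (¬v3) forces v3 = False.
In (v3 ∨ v4) only v4 is left, so v4 = True.
Set v0 = True.
  then (¬v0 ∨ v3 ∨ ¬v6) forces v6 = False.
Set v1 = True.
  then (¬v1 ∨ ¬v2 ∨ v3) forces v2 = False.
Set v5 = True.
All clauses satisfied.

v0 = True, v1 = True, v2 = False, v3 = False, v4 = True, v5 = True, v6 = False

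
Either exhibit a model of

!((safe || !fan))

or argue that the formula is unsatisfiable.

fan = True, safe = False

  !((safe || !fan)) = True
    safe || !fan = False
      !fan = False
The formula evaluates to True.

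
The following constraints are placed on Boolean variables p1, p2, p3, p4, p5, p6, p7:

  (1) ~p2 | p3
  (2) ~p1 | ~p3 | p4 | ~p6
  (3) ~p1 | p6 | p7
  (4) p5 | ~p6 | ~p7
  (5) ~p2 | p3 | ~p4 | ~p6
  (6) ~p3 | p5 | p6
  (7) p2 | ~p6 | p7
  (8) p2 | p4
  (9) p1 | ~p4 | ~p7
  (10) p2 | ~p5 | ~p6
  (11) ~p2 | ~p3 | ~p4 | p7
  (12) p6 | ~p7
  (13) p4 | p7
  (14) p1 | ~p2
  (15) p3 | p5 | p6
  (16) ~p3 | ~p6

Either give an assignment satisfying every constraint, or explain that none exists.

p1 = False, p2 = False, p3 = False, p4 = True, p5 = True, p6 = False, p7 = False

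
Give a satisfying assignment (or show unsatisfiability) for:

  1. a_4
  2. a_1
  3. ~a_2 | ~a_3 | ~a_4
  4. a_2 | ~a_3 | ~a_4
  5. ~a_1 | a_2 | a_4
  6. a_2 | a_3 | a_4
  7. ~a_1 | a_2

Unit clause (a_4) forces a_4 = True.
Unit clause (a_1) forces a_1 = True.
In (~a_1 | a_2) only a_2 is left, so a_2 = True.
In (~a_2 | ~a_3 | ~a_4) only ~a_3 is left, so a_3 = False.
All clauses satisfied.

a_1=T, a_2=T, a_3=F, a_4=T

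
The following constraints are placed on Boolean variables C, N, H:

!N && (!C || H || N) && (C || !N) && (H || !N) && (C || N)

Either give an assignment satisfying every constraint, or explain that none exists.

C = True; N = False; H = True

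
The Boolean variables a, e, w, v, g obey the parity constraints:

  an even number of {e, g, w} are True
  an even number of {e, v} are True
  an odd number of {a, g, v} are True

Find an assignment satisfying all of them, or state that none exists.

a=T, e=T, w=F, v=T, g=T

{e, g, w}: 2 true → even ✓
{e, v}: 2 true → even ✓
{a, g, v}: 3 true → odd ✓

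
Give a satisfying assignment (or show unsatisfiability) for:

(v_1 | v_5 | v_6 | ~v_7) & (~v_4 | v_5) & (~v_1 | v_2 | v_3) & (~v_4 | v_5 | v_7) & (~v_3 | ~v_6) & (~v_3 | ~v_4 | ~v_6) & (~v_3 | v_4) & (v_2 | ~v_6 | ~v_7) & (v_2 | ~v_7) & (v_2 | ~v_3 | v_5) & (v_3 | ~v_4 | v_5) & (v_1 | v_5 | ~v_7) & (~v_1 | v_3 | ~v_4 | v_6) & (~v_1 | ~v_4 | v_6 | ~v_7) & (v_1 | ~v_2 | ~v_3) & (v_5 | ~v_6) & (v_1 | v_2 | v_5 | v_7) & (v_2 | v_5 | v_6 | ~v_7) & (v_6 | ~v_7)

Set v_1 = False.
Set v_2 = False.
  then (v_2 | ~v_7) forces v_7 = False.
  then (v_1 | v_2 | v_5 | v_7) forces v_5 = True.
Set v_3 = False.
Set v_4 = True.
Set v_6 = False.
All clauses satisfied.

v_1: False, v_2: False, v_3: False, v_4: True, v_5: True, v_6: False, v_7: False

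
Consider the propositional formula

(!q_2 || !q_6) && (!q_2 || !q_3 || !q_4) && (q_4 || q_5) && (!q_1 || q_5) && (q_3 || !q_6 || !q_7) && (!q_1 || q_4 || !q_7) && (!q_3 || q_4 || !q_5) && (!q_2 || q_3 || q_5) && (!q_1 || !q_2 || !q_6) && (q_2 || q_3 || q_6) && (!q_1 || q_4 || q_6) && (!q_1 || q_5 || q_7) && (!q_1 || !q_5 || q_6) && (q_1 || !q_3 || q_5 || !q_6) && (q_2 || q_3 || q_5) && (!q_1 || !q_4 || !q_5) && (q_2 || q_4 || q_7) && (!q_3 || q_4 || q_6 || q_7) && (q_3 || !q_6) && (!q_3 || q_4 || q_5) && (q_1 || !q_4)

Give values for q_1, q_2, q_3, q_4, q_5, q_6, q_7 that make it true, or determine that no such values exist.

Set q_1 = False.
  then (q_1 || !q_4) forces q_4 = False.
  then (q_4 || q_5) forces q_5 = True.
  then (!q_3 || q_4 || !q_5) forces q_3 = False.
  then (q_3 || !q_6) forces q_6 = False.
  then (q_2 || q_3 || q_6) forces q_2 = True.
Set q_7 = False.
All clauses satisfied.

q_1 = False, q_2 = True, q_3 = False, q_4 = False, q_5 = True, q_6 = False, q_7 = False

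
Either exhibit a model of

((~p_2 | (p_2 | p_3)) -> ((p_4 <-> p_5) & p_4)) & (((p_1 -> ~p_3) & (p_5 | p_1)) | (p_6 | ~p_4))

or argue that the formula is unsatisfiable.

p_1 = True, p_2 = False, p_3 = True, p_4 = True, p_5 = True, p_6 = True

  (~p_2 | (p_2 | p_3)) -> ((p_4 <-> p_5) & p_4) = True
    ~p_2 | (p_2 | p_3) = True
      ~p_2 = True
      p_2 | p_3 = True
    (p_4 <-> p_5) & p_4 = True
      p_4 <-> p_5 = True
  ((p_1 -> ~p_3) & (p_5 | p_1)) | (p_6 | ~p_4) = True
    (p_1 -> ~p_3) & (p_5 | p_1) = False
      p_1 -> ~p_3 = False
        ~p_3 = False
      p_5 | p_1 = True
    p_6 | ~p_4 = True
      ~p_4 = False
Both conjuncts True, so the formula holds.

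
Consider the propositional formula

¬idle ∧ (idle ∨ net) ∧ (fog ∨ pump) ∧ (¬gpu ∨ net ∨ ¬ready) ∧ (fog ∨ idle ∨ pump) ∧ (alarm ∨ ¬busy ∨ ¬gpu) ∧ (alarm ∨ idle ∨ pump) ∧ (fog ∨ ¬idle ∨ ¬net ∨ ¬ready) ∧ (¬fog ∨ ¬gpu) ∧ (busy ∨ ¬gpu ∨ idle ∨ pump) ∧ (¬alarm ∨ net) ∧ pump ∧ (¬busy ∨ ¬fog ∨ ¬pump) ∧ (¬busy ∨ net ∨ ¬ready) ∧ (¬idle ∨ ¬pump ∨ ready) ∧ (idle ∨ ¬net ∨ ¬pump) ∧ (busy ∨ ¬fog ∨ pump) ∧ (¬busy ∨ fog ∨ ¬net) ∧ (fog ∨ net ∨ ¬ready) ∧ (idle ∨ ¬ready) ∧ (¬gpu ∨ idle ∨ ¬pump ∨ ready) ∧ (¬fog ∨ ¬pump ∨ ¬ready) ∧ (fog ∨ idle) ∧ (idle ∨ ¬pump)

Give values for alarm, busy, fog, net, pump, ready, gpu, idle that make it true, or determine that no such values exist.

Case pump = True:
  (¬idle) forces idle = False.
  Clause (idle ∨ ¬pump) is falsified — contradiction.
Case pump = False:
  Clause (pump) is falsified — contradiction.
Both cases fail, so the formula is unsatisfiable.

The formula is unsatisfiable.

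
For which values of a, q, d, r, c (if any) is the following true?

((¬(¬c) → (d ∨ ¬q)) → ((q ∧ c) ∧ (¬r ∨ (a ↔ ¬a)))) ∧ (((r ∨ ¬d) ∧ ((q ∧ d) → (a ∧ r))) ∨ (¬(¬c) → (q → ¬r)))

a = True, q = True, d = True, r = False, c = True

  (¬(¬c) → (d ∨ ¬q)) → ((q ∧ c) ∧ (¬r ∨ (a ↔ ¬a))) = True
    ¬(¬c) → (d ∨ ¬q) = True
      ¬(¬c) = True
        ¬c = False
      d ∨ ¬q = True
        ¬q = False
    (q ∧ c) ∧ (¬r ∨ (a ↔ ¬a)) = True
      q ∧ c = True
      ¬r ∨ (a ↔ ¬a) = True
        ¬r = True
        a ↔ ¬a = False
          ¬a = False
  ((r ∨ ¬d) ∧ ((q ∧ d) → (a ∧ r))) ∨ (¬(¬c) → (q → ¬r)) = True
    (r ∨ ¬d) ∧ ((q ∧ d) → (a ∧ r)) = False
      r ∨ ¬d = False
        ¬d = False
      (q ∧ d) → (a ∧ r) = False
        q ∧ d = True
        a ∧ r = False
    ¬(¬c) → (q → ¬r) = True
      ¬(¬c) = True
        ¬c = False
      q → ¬r = True
        ¬r = True
Both conjuncts True, so the formula holds.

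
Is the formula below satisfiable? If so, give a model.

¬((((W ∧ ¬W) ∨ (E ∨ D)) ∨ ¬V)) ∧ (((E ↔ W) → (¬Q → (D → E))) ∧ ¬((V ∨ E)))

Unsatisfiable

Case V = True: the conjunct ¬((V ∨ E)) becomes ¬((True ∨ E)) = False.
Case V = False: the conjunct ¬((((W ∧ ¬W) ∨ (E ∨ D)) ∨ ¬V)) becomes ¬((((W ∧ ¬W) ∨ (E ∨ D)) ∨ True)) = False.
Both cases fail — unsatisfiable.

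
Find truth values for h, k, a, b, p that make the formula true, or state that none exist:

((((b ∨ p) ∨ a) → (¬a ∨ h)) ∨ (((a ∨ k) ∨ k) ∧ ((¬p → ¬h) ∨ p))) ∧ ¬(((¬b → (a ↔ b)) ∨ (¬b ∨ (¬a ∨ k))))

UNSATISFIABLE

The conjunct ¬(((¬b → (a ↔ b)) ∨ (¬b ∨ (¬a ∨ k)))) is unsatisfiable on its own:
  k=F, a=F, b=F: evaluates to False.
  k=F, a=F, b=T: evaluates to False.
  k=F, a=T, b=F: evaluates to False.
  k=F, a=T, b=T: evaluates to False.
  k=T, a=F, b=F: evaluates to False.
  k=T, a=F, b=T: evaluates to False.
  k=T, a=T, b=F: evaluates to False.
  k=T, a=T, b=T: evaluates to False.
So the whole conjunction is unsatisfiable.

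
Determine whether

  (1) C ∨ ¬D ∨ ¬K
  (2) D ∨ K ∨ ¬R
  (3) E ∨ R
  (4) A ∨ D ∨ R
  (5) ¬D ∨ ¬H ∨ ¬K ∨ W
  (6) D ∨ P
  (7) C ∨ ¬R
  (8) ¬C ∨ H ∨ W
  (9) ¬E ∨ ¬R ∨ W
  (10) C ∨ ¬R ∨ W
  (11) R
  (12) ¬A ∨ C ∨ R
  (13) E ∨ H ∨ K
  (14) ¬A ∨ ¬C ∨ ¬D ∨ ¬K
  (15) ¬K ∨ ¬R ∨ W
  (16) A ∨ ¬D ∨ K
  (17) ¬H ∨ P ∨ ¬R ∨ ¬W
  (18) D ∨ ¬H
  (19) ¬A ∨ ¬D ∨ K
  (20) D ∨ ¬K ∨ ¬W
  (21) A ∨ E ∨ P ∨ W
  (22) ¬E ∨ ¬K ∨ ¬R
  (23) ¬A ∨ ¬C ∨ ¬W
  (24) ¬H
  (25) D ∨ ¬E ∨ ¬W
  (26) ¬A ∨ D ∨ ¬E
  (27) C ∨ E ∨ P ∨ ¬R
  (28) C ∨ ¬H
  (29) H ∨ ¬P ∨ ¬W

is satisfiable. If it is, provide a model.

Unit clause (R) forces R = True.
Unit clause (¬H) forces H = False.
In (C ∨ ¬R) only C is left, so C = True.
In (¬C ∨ H ∨ W) only W is left, so W = True.
In (¬A ∨ ¬C ∨ ¬W) only ¬A is left, so A = False.
In (H ∨ ¬P ∨ ¬W) only ¬P is left, so P = False.
In (D ∨ P) only D is left, so D = True.
In (A ∨ ¬D ∨ K) only K is left, so K = True.
In (¬E ∨ ¬K ∨ ¬R) only ¬E is left, so E = False.
All clauses satisfied.

H: False, E: False, R: True, K: True, D: True, W: True, A: False, C: True, P: False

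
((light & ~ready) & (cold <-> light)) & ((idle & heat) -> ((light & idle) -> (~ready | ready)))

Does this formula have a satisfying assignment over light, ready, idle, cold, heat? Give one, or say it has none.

light: True; ready: False; idle: True; cold: True; heat: False

  (light & ~ready) & (cold <-> light) = True
    light & ~ready = True
      ~ready = True
    cold <-> light = True
  (idle & heat) -> ((light & idle) -> (~ready | ready)) = True
    idle & heat = False
    (light & idle) -> (~ready | ready) = True
      light & idle = True
      ~ready | ready = True
        ~ready = True
Both conjuncts True, so the formula holds.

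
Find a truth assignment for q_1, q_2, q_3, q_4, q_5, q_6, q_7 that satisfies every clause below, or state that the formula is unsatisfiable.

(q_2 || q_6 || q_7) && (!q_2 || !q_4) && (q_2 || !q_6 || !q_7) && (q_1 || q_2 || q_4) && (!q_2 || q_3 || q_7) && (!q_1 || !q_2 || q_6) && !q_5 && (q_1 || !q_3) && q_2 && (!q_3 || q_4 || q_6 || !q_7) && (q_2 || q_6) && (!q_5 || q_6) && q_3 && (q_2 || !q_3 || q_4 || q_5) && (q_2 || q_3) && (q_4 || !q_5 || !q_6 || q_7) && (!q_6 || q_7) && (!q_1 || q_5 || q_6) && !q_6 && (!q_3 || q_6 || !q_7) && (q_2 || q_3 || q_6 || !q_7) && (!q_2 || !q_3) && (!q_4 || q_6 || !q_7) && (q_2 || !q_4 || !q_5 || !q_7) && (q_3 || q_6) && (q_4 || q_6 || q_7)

Case q_2 = True:
  (!q_2 || !q_4) forces q_4 = False.
  (!q_5) forces q_5 = False.
  (q_3) forces q_3 = True.
  Clause (!q_2 || !q_3) is falsified — contradiction.
Case q_2 = False:
  Clause (q_2) is falsified — contradiction.
Both cases fail, so the formula is unsatisfiable.

UNSATISFIABLE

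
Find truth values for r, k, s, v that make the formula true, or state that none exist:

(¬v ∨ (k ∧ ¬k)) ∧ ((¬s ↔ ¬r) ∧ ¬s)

r = False; k = True; s = False; v = False

  ¬v ∨ (k ∧ ¬k) = True
    ¬v = True
    k ∧ ¬k = False
      ¬k = False
  (¬s ↔ ¬r) ∧ ¬s = True
    ¬s ↔ ¬r = True
      ¬s = True
      ¬r = True
    ¬s = True
Both conjuncts True, so the formula holds.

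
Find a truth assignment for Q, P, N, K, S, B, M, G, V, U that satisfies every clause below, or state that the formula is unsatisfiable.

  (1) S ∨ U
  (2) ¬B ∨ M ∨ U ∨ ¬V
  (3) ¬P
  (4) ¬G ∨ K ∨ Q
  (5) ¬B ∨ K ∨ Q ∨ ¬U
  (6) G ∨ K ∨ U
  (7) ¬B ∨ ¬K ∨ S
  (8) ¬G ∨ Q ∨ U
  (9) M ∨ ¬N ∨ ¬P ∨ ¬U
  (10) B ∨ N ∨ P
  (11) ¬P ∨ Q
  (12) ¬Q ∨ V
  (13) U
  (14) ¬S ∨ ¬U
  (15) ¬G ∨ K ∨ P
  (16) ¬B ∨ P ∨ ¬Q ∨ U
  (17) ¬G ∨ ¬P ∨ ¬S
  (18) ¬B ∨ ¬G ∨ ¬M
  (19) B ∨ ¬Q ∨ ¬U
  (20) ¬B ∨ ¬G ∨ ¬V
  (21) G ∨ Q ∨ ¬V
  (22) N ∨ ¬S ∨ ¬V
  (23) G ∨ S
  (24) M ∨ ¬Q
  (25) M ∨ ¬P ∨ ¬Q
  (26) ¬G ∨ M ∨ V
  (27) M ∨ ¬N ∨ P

Unit clause (¬P) forces P = False.
Unit clause (U) forces U = True.
In (¬S ∨ ¬U) only ¬S is left, so S = False.
In (G ∨ S) only G is left, so G = True.
In (¬G ∨ K ∨ P) only K is left, so K = True.
In (¬B ∨ ¬K ∨ S) only ¬B is left, so B = False.
In (B ∨ N ∨ P) only N is left, so N = True.
In (B ∨ ¬Q ∨ ¬U) only ¬Q is left, so Q = False.
In (M ∨ ¬N ∨ P) only M is left, so M = True.
Set V = False.
All clauses satisfied.

Q = False, P = False, N = True, K = True, S = False, B = False, M = True, G = True, V = False, U = True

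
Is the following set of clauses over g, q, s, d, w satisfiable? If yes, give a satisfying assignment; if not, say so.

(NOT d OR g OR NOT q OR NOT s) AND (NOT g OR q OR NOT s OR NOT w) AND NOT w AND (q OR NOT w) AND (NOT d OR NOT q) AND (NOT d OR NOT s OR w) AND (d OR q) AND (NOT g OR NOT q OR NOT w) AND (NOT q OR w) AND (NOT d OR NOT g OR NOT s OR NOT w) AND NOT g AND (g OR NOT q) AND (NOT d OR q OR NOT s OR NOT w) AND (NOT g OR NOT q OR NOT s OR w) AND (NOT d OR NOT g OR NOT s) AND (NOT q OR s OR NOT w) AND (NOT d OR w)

Case w = True:
  Clause (NOT w) is falsified — contradiction.
Case w = False:
  (NOT q OR w) forces q = False.
  (d OR q) forces d = True.
  Clause (NOT d OR w) is falsified — contradiction.
Both cases fail, so the formula is unsatisfiable.

Unsatisfiable — no assignment works.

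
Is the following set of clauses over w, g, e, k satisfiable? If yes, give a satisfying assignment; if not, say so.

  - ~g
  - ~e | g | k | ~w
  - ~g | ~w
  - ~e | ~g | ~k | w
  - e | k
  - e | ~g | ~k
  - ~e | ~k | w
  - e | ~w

Unit clause (~g) forces g = False.
Set w = False.
Set e = True.
  then (~e | ~k | w) forces k = False.
Check each clause:
  (~g): ~g holds.
  (~e | g | k | ~w): ~w holds.
  (~g | ~w): ~g holds.
  (~e | ~g | ~k | w): ~g holds.
  (e | k): e holds.
  (e | ~g | ~k): e holds.
  (~e | ~k | w): ~k holds.
  (e | ~w): e holds.
All clauses satisfied.

w=F, g=F, e=T, k=F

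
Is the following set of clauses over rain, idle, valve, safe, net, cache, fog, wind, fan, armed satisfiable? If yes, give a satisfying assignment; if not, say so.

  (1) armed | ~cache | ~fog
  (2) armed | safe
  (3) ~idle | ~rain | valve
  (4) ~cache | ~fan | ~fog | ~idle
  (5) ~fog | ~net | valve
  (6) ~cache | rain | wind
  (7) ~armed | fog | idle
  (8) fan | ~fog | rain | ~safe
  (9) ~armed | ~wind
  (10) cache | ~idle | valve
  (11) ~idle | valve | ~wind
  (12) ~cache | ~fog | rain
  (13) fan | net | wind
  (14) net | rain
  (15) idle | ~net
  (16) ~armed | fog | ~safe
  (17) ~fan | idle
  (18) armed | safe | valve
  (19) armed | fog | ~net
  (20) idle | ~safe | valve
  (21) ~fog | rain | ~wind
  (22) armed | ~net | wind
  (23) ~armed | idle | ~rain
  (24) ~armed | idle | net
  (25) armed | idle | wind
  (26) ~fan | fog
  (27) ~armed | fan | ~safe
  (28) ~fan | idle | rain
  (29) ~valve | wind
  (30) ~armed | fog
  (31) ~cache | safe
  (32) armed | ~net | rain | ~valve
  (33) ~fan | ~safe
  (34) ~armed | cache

rain = True, idle = False, valve = True, safe = True, net = False, cache = False, fog = True, wind = True, fan = False, armed = False

Set rain = True.
Set idle = False.
  then (idle | ~net) forces net = False.
  then (~fan | idle) forces fan = False.
  then (~armed | idle | ~rain) forces armed = False.
  then (armed | idle | wind) forces wind = True.
  then (armed | safe) forces safe = True.
  then (idle | ~safe | valve) forces valve = True.
Set cache = False.
Set fog = True.
All clauses satisfied.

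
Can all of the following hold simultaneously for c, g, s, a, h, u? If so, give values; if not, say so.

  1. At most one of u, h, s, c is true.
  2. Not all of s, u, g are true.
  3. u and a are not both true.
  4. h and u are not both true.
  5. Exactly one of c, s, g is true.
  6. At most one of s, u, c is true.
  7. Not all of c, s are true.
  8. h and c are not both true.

c = True, g = False, s = False, a = False, h = False, u = False

  (1) {u, h, s, c}: 1 true — at most one ✓
  (2) {s, u, g}: 0/3 true — not all ✓
  (3) u=F, a=F — not both ✓
  (4) h=F, u=F — not both ✓
  (5) {c, s, g}: 1 true — exactly one ✓
  (6) {s, u, c}: 1 true — at most one ✓
  (7) {c, s}: 1/2 true — not all ✓
  (8) h=F, c=T — not both ✓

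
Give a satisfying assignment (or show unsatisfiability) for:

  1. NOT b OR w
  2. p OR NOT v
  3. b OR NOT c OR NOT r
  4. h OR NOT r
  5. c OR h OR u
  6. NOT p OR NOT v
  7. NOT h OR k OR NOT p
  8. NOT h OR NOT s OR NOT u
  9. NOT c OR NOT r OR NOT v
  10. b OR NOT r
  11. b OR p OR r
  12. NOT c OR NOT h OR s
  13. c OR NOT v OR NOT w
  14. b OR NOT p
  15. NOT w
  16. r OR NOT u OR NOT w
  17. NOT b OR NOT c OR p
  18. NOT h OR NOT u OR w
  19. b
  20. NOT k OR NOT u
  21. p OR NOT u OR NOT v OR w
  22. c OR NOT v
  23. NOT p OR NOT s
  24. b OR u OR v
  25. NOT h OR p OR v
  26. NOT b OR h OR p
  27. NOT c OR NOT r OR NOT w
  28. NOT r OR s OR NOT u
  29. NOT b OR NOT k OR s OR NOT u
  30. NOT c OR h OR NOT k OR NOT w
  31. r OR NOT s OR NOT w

The formula is unsatisfiable.

Case w = True:
  Clause (NOT w) is falsified — contradiction.
Case w = False:
  (NOT b OR w) forces b = False.
  Clause (b) is falsified — contradiction.
Both cases fail, so the formula is unsatisfiable.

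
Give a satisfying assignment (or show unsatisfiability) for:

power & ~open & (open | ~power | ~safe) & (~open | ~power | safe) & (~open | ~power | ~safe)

Unit clause (power) forces power = True.
Unit clause (~open) forces open = False.
In (open | ~power | ~safe) only ~safe is left, so safe = False.
Check each clause:
  (power): power holds.
  (~open): ~open holds.
  (open | ~power | ~safe): ~safe holds.
  (~open | ~power | safe): ~open holds.
  (~open | ~power | ~safe): ~open holds.
All clauses satisfied.

open = False; safe = False; power = True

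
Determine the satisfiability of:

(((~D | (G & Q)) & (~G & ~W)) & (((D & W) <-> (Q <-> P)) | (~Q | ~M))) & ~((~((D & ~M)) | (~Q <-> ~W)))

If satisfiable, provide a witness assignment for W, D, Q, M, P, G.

Case M = True: the conjunct ~((~((D & ~M)) | (~Q <-> ~W))) becomes ~((True | (~Q <-> ~W))) = False.
Case M = False: the formula simplifies to ((~D | (G & Q)) & (~G & ~W)) & ~((~D | (~Q <-> ~W))).
  G = True: the conjunct ~G is False.
  G = False: simplifies to (~D & ~W) & ~((~D | (~Q <-> ~W))).
    D = True: the conjunct ~D is False.
    D = False: the conjunct ~((~D | (~Q <-> ~W))) becomes ~((True | (~Q <-> ~W))) = False.
Both cases fail — unsatisfiable.

No satisfying assignment exists.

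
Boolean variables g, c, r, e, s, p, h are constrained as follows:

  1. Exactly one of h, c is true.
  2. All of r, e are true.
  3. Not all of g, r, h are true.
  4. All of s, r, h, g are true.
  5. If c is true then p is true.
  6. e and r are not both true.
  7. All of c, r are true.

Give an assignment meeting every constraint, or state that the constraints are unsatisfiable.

No satisfying assignment exists.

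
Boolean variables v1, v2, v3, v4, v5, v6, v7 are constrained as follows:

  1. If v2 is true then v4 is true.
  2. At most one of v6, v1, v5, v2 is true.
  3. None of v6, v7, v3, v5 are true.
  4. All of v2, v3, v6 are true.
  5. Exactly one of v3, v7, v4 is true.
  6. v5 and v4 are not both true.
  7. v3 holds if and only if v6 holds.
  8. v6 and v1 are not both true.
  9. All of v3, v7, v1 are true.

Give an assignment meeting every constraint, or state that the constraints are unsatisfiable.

Unsatisfiable — no assignment works.

Case v3 = True:
  Constraint (3) is violated (v3=T) — contradiction.
Case v3 = False:
  Constraint (4) is violated (v3=F) — contradiction.
Both cases fail — unsatisfiable.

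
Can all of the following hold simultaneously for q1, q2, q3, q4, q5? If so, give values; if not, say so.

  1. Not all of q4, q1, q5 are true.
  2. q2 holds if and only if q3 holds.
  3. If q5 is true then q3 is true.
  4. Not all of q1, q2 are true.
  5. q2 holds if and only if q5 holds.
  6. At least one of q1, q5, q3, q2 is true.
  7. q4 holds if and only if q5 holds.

q1=T, q2=F, q3=F, q4=F, q5=F

  (1) {q4, q1, q5}: 1/3 true — not all ✓
  (2) q2=F, q3=F — same ✓
  (3) q5=F ⇒ q3: vacuous ✓
  (4) {q1, q2}: 1/2 true — not all ✓
  (5) q2=F, q5=F — same ✓
  (6) {q1, q5, q3, q2}: 1 true — at least one ✓
  (7) q4=F, q5=F — same ✓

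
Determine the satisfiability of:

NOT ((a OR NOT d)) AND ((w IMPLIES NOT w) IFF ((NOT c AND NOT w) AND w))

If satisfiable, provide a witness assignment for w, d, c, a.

w = True, d = True, c = True, a = False

  NOT ((a OR NOT d)) = True
    a OR NOT d = False
      NOT d = False
  (w IMPLIES NOT w) IFF ((NOT c AND NOT w) AND w) = True
    w IMPLIES NOT w = False
      NOT w = False
    (NOT c AND NOT w) AND w = False
      NOT c AND NOT w = False
        NOT c = False
        NOT w = False
Both conjuncts True, so the formula holds.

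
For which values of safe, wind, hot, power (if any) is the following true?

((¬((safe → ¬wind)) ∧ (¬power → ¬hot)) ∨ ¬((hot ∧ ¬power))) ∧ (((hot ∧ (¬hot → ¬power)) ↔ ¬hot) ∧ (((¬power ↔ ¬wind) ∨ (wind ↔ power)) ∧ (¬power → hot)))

Unsatisfiable

The conjunct (hot ∧ (¬hot → ¬power)) ↔ ¬hot is unsatisfiable on its own:
  hot=F, power=F: evaluates to False.
  hot=F, power=T: evaluates to False.
  hot=T, power=F: evaluates to False.
  hot=T, power=T: evaluates to False.
So the whole conjunction is unsatisfiable.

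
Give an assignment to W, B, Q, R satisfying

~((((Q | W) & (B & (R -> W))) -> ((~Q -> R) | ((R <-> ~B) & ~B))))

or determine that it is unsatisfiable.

W: True, B: True, Q: False, R: False

  ~((((Q | W) & (B & (R -> W))) -> ((~Q -> R) | ((R <-> ~B) & ~B)))) = True
    ((Q | W) & (B & (R -> W))) -> ((~Q -> R) | ((R <-> ~B) & ~B)) = False
      (Q | W) & (B & (R -> W)) = True
        Q | W = True
        B & (R -> W) = True
          R -> W = True
      (~Q -> R) | ((R <-> ~B) & ~B) = False
        ~Q -> R = False
          ~Q = True
        (R <-> ~B) & ~B = False
          R <-> ~B = True
            ~B = False
          ~B = False
The formula evaluates to True.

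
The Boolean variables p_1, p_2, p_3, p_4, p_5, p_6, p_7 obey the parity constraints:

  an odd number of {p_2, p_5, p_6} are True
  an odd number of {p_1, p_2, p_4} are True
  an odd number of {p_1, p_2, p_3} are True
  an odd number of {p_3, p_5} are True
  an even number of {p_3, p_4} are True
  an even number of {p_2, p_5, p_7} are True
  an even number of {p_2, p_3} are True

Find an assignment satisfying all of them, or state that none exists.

p_1: True; p_2: True; p_3: True; p_4: True; p_5: False; p_6: False; p_7: True

{p_2, p_5, p_6}: 1 true → odd ✓
{p_1, p_2, p_4}: 3 true → odd ✓
{p_1, p_2, p_3}: 3 true → odd ✓
{p_3, p_5}: 1 true → odd ✓
{p_3, p_4}: 2 true → even ✓
{p_2, p_5, p_7}: 2 true → even ✓
{p_2, p_3}: 2 true → even ✓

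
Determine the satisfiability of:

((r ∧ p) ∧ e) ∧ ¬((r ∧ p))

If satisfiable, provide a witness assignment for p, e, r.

Unsatisfiable — no assignment works.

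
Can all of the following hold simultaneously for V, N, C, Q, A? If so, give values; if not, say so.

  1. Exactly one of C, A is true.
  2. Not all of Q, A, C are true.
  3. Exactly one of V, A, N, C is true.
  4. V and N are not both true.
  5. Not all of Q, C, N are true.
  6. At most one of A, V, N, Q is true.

V = False; N = False; C = True; Q = True; A = False

  (1) {C, A}: 1 true — exactly one ✓
  (2) {Q, A, C}: 2/3 true — not all ✓
  (3) {V, A, N, C}: 1 true — exactly one ✓
  (4) V=F, N=F — not both ✓
  (5) {Q, C, N}: 2/3 true — not all ✓
  (6) {A, V, N, Q}: 1 true — at most one ✓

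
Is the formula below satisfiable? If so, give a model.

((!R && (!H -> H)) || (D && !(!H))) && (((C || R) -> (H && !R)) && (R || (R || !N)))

R: False, H: True, D: True, N: False, C: True

  (!R && (!H -> H)) || (D && !(!H)) = True
    !R && (!H -> H) = True
      !R = True
      !H -> H = True
        !H = False
    D && !(!H) = True
      !(!H) = True
        !H = False
  ((C || R) -> (H && !R)) && (R || (R || !N)) = True
    (C || R) -> (H && !R) = True
      C || R = True
      H && !R = True
        !R = True
    R || (R || !N) = True
      R || !N = True
        !N = True
Both conjuncts True, so the formula holds.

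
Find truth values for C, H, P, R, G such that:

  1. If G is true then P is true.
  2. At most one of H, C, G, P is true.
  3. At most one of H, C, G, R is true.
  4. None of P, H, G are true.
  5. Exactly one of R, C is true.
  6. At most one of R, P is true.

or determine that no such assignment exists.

C = False; H = False; P = False; R = True; G = False

  (1) G=F ⇒ P: vacuous ✓
  (2) {H, C, G, P}: 0 true — at most one ✓
  (3) {H, C, G, R}: 1 true — at most one ✓
  (4) {P, H, G}: 0 true — none ✓
  (5) {R, C}: 1 true — exactly one ✓
  (6) {R, P}: 1 true — at most one ✓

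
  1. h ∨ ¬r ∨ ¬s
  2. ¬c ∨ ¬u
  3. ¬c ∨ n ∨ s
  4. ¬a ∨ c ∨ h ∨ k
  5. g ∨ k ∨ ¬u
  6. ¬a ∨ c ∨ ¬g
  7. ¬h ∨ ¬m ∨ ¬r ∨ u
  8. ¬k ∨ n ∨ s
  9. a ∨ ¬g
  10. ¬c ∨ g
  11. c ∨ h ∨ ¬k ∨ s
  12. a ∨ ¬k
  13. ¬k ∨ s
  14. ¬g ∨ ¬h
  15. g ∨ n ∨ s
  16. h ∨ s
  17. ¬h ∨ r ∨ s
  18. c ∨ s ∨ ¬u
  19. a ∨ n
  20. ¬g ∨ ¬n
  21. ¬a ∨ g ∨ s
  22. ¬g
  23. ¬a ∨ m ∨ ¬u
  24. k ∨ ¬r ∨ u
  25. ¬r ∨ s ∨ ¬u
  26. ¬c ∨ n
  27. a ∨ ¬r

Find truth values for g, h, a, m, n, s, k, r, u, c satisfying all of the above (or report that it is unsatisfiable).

g=F; h=T; a=T; m=T; n=T; s=T; k=F; r=F; u=F; c=F

Unit clause (¬g) forces g = False.
In (¬c ∨ g) only ¬c is left, so c = False.
Set h = True.
Set a = True.
  then (¬a ∨ g ∨ s) forces s = True.
Set m = True.
Set n = True.
Set k = False.
  then (g ∨ k ∨ ¬u) forces u = False.
  then (¬h ∨ ¬m ∨ ¬r ∨ u) forces r = False.
All clauses satisfied.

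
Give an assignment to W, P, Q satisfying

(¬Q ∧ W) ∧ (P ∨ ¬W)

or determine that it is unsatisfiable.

W = True; P = True; Q = False

  ¬Q ∧ W = True
    ¬Q = True
  P ∨ ¬W = True
    ¬W = False
Both conjuncts True, so the formula holds.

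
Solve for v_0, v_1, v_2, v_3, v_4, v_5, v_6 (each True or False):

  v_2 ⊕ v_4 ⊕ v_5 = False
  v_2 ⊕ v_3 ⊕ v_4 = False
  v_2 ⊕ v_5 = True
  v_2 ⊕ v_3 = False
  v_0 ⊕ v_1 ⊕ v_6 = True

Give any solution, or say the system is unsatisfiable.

Unsatisfiable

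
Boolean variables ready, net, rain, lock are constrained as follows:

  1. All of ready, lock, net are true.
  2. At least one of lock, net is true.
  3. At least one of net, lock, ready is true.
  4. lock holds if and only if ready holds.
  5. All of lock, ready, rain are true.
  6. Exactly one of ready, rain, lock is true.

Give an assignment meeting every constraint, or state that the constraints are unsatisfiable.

Unsatisfiable — no assignment works.

Case ready = True:
  (1) forces lock = True.
  Constraint (6) is violated (ready=T, lock=T) — contradiction.
Case ready = False:
  Constraint (1) is violated (ready=F) — contradiction.
Both cases fail — unsatisfiable.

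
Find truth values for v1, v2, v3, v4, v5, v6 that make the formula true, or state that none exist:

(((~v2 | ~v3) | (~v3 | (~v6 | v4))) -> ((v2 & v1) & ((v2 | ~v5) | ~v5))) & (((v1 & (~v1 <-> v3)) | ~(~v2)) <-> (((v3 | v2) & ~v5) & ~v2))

Unsatisfiable

Case v2 = True: the conjunct ((v1 & (~v1 <-> v3)) | ~(~v2)) <-> (((v3 | v2) & ~v5) & ~v2) becomes ((v1 & (~v1 <-> v3)) | True) <-> (~v5 & False) = False.
Case v2 = False: the conjunct ((~v2 | ~v3) | (~v3 | (~v6 | v4))) -> ((v2 & v1) & ((v2 | ~v5) | ~v5)) becomes (True | (~v3 | (~v6 | v4))) -> (False & (~v5 | ~v5)) = False.
Both cases fail — unsatisfiable.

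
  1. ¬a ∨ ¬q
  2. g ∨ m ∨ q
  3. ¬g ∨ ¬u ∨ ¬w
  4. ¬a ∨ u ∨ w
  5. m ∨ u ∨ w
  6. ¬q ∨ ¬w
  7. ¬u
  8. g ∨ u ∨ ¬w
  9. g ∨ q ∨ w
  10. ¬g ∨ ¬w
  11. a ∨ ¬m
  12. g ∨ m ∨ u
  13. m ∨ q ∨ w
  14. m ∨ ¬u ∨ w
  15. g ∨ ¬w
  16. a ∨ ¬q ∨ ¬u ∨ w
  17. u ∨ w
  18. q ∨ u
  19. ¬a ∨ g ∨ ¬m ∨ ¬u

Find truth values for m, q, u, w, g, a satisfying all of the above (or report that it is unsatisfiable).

UNSATISFIABLE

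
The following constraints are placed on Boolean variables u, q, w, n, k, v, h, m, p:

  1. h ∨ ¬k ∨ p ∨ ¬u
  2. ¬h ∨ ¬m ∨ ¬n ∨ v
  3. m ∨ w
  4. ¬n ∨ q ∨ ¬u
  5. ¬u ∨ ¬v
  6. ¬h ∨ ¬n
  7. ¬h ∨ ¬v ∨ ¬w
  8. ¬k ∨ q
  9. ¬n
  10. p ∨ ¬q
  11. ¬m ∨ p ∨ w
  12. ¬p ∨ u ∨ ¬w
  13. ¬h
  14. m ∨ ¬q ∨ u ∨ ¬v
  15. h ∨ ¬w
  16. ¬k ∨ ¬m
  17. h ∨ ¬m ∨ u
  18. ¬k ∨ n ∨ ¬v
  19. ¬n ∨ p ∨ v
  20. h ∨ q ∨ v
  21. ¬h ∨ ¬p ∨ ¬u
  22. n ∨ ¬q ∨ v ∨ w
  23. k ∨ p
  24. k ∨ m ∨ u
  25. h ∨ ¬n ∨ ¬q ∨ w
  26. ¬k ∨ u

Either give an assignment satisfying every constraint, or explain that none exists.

No satisfying assignment exists.

Case n = True:
  Clause (¬n) is falsified — contradiction.
Case n = False:
  (¬h) forces h = False.
  (h ∨ ¬w) forces w = False.
  (m ∨ w) forces m = True.
  (¬m ∨ p ∨ w) forces p = True.
  (¬k ∨ ¬m) forces k = False.
  (h ∨ ¬m ∨ u) forces u = True.
  (¬u ∨ ¬v) forces v = False.
  (h ∨ q ∨ v) forces q = True.
  Clause (n ∨ ¬q ∨ v ∨ w) is falsified — contradiction.
Both cases fail, so the formula is unsatisfiable.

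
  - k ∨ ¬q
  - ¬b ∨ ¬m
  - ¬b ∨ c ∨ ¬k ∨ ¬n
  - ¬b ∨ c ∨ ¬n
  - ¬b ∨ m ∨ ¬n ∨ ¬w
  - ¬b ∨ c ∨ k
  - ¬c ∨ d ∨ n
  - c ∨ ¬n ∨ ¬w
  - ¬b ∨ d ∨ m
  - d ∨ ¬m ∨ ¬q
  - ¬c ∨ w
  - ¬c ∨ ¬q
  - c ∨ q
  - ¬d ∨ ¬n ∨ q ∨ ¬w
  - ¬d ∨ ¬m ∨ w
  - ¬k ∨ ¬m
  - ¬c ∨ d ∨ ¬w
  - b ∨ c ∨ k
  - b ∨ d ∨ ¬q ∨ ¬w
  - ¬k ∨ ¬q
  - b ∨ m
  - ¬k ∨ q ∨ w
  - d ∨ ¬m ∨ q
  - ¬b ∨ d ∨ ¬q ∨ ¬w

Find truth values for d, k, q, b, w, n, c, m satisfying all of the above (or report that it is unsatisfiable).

d: True, k: True, q: False, b: True, w: True, n: False, c: True, m: False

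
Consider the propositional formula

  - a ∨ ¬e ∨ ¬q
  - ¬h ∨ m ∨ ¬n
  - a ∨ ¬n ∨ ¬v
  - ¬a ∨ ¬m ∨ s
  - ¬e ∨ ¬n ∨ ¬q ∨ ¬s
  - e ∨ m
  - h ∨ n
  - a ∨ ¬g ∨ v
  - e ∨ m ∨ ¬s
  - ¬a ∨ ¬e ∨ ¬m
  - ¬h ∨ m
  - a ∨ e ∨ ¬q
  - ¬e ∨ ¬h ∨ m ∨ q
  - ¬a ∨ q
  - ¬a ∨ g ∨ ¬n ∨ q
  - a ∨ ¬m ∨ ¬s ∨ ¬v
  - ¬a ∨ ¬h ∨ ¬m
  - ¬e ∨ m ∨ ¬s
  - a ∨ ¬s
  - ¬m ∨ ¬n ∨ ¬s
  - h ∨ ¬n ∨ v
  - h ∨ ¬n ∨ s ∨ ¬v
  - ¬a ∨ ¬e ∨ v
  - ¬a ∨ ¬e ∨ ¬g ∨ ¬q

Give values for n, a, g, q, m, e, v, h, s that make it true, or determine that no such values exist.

Set n = False.
  then (h ∨ n) forces h = True.
  then (¬h ∨ m) forces m = True.
  then (¬a ∨ ¬h ∨ ¬m) forces a = False.
  then (a ∨ ¬s) forces s = False.
Set g = False.
Try q = True:
  (a ∨ ¬e ∨ ¬q) forces e = False.
  clause (a ∨ e ∨ ¬q) is falsified — backtrack.
So q = False.
Set e = True.
Set v = False.
All clauses satisfied.

n = False; a = False; g = False; q = False; m = True; e = True; v = False; h = True; s = False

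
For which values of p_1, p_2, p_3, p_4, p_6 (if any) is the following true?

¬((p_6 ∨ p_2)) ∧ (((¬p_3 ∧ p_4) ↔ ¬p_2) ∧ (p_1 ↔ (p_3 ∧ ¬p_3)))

p_1 = False; p_2 = False; p_3 = False; p_4 = True; p_6 = False

  ¬((p_6 ∨ p_2)) = True
    p_6 ∨ p_2 = False
  ((¬p_3 ∧ p_4) ↔ ¬p_2) ∧ (p_1 ↔ (p_3 ∧ ¬p_3)) = True
    (¬p_3 ∧ p_4) ↔ ¬p_2 = True
      ¬p_3 ∧ p_4 = True
        ¬p_3 = True
      ¬p_2 = True
    p_1 ↔ (p_3 ∧ ¬p_3) = True
      p_3 ∧ ¬p_3 = False
        ¬p_3 = True
Both conjuncts True, so the formula holds.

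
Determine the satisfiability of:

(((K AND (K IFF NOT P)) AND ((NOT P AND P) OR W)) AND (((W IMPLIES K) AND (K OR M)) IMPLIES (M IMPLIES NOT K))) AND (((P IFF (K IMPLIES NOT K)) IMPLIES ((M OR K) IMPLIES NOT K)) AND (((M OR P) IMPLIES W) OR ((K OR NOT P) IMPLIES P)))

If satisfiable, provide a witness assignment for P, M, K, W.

Case K = True: the formula simplifies to ((NOT P AND ((NOT P AND P) OR W)) AND NOT M) AND (P AND (((M OR P) IMPLIES W) OR P)).
  P = True: the conjunct NOT P is False.
  P = False: the conjunct P is False.
Case K = False: the conjunct K is False.
Both cases fail — unsatisfiable.

Unsatisfiable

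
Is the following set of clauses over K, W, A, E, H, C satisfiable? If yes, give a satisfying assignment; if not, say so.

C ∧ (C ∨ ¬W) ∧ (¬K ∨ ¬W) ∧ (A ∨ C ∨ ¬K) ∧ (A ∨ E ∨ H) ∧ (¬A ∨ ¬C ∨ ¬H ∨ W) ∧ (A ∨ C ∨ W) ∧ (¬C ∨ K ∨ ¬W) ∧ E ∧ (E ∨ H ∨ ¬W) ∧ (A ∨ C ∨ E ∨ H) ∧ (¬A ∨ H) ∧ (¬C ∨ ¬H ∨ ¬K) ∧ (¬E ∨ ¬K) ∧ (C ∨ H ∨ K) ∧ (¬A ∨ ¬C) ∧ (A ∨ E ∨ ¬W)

Unit clause (C) forces C = True.
Unit clause (E) forces E = True.
In (¬E ∨ ¬K) only ¬K is left, so K = False.
In (¬A ∨ ¬C) only ¬A is left, so A = False.
In (¬C ∨ K ∨ ¬W) only ¬W is left, so W = False.
Set H = True.
All clauses satisfied.

K: False, W: False, A: False, E: True, H: True, C: True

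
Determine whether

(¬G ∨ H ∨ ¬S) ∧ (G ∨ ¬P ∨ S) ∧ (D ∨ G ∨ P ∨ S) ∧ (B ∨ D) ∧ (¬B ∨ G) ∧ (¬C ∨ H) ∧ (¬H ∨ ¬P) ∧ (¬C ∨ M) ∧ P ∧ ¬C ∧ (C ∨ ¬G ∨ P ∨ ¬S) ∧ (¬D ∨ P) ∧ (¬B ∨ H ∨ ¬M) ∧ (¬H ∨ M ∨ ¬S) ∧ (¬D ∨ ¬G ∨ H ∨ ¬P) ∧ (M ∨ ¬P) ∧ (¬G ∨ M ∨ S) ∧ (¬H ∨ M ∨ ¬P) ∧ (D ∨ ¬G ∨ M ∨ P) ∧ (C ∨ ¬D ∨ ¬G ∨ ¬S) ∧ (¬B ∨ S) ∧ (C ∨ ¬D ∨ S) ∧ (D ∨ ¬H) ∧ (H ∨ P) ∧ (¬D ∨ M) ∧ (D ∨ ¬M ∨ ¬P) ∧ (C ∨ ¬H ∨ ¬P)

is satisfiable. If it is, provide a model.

G: False; D: True; S: True; B: False; H: False; M: True; P: True; C: False

Unit clause (P) forces P = True.
Unit clause (¬C) forces C = False.
In (M ∨ ¬P) only M is left, so M = True.
In (D ∨ ¬M ∨ ¬P) only D is left, so D = True.
In (C ∨ ¬H ∨ ¬P) only ¬H is left, so H = False.
In (¬B ∨ H ∨ ¬M) only ¬B is left, so B = False.
In (¬D ∨ ¬G ∨ H ∨ ¬P) only ¬G is left, so G = False.
In (C ∨ ¬D ∨ S) only S is left, so S = True.
All clauses satisfied.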